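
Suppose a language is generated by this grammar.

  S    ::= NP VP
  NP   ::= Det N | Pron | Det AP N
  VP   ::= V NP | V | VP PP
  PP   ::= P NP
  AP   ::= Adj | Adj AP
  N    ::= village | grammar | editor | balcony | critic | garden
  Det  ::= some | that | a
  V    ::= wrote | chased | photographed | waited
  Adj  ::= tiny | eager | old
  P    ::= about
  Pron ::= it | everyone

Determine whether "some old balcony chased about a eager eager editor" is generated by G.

Grammatical

[S [NP [Det some] [AP [Adj old]] [N balcony]] [VP [VP [V chased]] [PP [P about] [NP [Det a] [AP [Adj eager] [AP [Adj eager]]] [N editor]]]]]
Each bracket corresponds to one application of a listed rule, so the string is derivable from S.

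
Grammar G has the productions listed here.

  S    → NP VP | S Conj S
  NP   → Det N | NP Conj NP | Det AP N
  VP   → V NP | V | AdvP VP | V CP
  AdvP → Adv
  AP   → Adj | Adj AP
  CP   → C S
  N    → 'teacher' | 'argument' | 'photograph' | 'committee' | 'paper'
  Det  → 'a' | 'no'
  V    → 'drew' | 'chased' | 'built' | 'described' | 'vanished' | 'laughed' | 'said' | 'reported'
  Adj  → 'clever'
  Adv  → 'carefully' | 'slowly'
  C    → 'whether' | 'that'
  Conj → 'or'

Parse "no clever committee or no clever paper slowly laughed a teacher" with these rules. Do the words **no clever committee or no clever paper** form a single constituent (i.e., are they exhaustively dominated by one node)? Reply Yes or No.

[S [NP [NP [Det no] [AP [Adj clever]] [N committee]] [Conj or] [NP [Det no] [AP [Adj clever]] [N paper]]] [VP [AdvP [Adv slowly]] [VP [V laughed] [NP [Det a] [N teacher]]]]]
The words 'no clever committee or no clever paper' are exhaustively dominated by a single NP node (built by NP → NP Conj NP), so they form a constituent.

Yes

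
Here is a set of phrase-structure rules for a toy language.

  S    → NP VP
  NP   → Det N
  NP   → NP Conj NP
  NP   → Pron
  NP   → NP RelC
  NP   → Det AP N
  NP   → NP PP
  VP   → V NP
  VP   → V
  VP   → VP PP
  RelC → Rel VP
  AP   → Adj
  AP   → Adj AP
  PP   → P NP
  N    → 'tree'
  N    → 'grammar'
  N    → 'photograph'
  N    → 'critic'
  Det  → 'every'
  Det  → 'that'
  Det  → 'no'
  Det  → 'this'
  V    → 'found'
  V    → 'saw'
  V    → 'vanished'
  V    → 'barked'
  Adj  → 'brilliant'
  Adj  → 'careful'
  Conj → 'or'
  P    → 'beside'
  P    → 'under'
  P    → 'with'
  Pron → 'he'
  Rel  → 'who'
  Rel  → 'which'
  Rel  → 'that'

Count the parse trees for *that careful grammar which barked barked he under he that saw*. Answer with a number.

3

Two of the 3 distinct bracketings:
[S [NP [NP [Det that] [AP [Adj careful]] [N grammar]] [RelC [Rel which] [VP [V barked]]]] [VP [V barked] [NP [NP [NP [Pron he]] [PP [P under] [NP [Pron he]]]] [RelC [Rel that] [VP [V saw]]]]]]
[S [NP [NP [Det that] [AP [Adj careful]] [N grammar]] [RelC [Rel which] [VP [V barked]]]] [VP [V barked] [NP [NP [Pron he]] [PP [P under] [NP [NP [Pron he]] [RelC [Rel that] [VP [V saw]]]]]]]]
The trees differ in how a recursive rule is bracketed over the same span.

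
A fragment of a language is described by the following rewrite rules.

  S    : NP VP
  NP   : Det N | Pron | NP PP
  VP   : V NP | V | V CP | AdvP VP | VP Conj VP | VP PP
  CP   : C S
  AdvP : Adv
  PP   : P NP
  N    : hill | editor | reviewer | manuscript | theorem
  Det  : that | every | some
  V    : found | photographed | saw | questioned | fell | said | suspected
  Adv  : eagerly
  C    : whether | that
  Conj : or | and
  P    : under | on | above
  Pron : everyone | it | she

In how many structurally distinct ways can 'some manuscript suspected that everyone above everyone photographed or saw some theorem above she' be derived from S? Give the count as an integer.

Two of the 7 distinct bracketings:
[S [NP [Det some] [N manuscript]] [VP [V suspected] [CP [C that] [S [NP [NP [Pron everyone]] [PP [P above] [NP [Pron everyone]]]] [VP [VP [V photographed]] [Conj or] [VP [V saw] [NP [NP [Det some] [N theorem]] [PP [P above] [NP [Pron she]]]]]]]]]]
[S [NP [Det some] [N manuscript]] [VP [V suspected] [CP [C that] [S [NP [NP [Pron everyone]] [PP [P above] [NP [Pron everyone]]]] [VP [VP [V photographed]] [Conj or] [VP [VP [V saw] [NP [Det some] [N theorem]]] [PP [P above] [NP [Pron she]]]]]]]]]
The difference turns on whether VP → VP PP is used at the relevant span, versus an alternative expansion of VP.

7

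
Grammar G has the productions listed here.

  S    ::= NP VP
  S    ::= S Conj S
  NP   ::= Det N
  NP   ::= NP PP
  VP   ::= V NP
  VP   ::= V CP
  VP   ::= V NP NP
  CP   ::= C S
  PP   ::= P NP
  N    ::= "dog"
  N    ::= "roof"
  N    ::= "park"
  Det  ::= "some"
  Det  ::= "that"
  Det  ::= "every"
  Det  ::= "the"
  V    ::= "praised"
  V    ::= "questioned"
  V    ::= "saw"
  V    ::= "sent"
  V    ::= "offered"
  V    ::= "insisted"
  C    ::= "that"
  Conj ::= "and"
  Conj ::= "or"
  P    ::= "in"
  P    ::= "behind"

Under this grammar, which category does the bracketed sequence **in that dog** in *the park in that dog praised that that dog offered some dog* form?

PP

[S [NP [NP [Det the] [N park]] [PP [P in] [NP [Det that] [N dog]]]] [VP [V praised] [CP [C that] [S [NP [Det that] [N dog]] [VP [V offered] [NP [Det some] [N dog]]]]]]]
The span 'in that dog' is the PP node built by PP → P NP.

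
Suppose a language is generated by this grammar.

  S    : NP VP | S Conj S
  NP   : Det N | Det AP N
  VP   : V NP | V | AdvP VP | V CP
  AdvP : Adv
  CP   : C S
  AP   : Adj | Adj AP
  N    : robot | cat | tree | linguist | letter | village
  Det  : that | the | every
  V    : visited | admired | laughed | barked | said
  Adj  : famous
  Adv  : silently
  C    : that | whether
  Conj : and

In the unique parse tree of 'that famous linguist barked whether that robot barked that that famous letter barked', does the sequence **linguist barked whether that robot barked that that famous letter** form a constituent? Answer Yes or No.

No

[S [NP [Det that] [AP [Adj famous]] [N linguist]] [VP [V barked] [CP [C whether] [S [NP [Det that] [N robot]] [VP [V barked] [CP [C that] [S [NP [Det that] [AP [Adj famous]] [N letter]] [VP [V barked]]]]]]]]]
The smallest constituent containing 'linguist barked whether that robot barked that that famous letter' is the S spanning 'that famous linguist barked whether that robot barked that that famous letter barked'; no single node in the tree dominates exactly the given words.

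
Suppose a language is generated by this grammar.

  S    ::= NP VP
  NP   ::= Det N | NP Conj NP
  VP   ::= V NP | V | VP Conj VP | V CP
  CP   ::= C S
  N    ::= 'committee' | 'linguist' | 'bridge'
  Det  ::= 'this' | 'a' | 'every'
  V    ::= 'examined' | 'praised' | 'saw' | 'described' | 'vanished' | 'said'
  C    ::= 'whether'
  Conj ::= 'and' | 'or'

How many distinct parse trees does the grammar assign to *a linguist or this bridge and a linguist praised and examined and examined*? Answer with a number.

Two of the 4 distinct bracketings:
[S [NP [NP [Det a] [N linguist]] [Conj or] [NP [NP [Det this] [N bridge]] [Conj and] [NP [Det a] [N linguist]]]] [VP [VP [V praised]] [Conj and] [VP [VP [V examined]] [Conj and] [VP [V examined]]]]]
[S [NP [NP [Det a] [N linguist]] [Conj or] [NP [NP [Det this] [N bridge]] [Conj and] [NP [Det a] [N linguist]]]] [VP [VP [VP [V praised]] [Conj and] [VP [V examined]]] [Conj and] [VP [V examined]]]]
The trees differ in how a recursive rule is bracketed over the same span.

4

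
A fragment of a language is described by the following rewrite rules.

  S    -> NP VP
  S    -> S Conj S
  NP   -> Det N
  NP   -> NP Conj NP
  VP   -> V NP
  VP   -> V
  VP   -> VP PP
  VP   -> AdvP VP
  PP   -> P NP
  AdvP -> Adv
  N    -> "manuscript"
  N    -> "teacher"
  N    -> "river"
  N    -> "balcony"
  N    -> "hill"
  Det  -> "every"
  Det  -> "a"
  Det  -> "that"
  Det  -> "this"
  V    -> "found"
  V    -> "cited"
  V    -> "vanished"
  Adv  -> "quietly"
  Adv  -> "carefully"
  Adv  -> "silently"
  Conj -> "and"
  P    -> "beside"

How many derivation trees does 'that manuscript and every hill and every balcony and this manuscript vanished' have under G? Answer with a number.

5

Two of the 5 distinct bracketings:
[S [NP [NP [Det that] [N manuscript]] [Conj and] [NP [NP [Det every] [N hill]] [Conj and] [NP [NP [Det every] [N balcony]] [Conj and] [NP [Det this] [N manuscript]]]]] [VP [V vanished]]]
[S [NP [NP [Det that] [N manuscript]] [Conj and] [NP [NP [NP [Det every] [N hill]] [Conj and] [NP [Det every] [N balcony]]] [Conj and] [NP [Det this] [N manuscript]]]] [VP [V vanished]]]
The trees differ in how a recursive rule is bracketed over the same span.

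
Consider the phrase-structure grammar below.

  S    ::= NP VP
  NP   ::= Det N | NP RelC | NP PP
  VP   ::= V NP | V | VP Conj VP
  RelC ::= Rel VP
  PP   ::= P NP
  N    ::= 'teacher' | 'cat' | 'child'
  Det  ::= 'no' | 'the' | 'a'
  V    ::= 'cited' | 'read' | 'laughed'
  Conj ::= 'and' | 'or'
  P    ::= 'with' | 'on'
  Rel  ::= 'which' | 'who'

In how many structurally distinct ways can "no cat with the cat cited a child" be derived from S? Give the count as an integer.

1

[S [NP [NP [Det no] [N cat]] [PP [P with] [NP [Det the] [N cat]]]] [VP [V cited] [NP [Det a] [N child]]]]
No rule offers an alternative attachment or grouping for any span, so this is the only derivation.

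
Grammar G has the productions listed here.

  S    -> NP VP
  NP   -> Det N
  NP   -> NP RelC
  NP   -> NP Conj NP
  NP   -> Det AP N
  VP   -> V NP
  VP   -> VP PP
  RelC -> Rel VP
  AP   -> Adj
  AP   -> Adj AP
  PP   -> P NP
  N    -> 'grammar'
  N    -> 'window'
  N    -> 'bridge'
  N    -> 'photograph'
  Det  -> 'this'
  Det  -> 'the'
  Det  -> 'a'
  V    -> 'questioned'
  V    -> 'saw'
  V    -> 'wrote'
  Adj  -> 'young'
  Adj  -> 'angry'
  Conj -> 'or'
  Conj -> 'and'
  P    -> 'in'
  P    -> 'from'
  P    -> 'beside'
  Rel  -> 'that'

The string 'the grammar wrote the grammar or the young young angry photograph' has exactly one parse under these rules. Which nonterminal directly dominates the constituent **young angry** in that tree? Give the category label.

AP

[S [NP [Det the] [N grammar]] [VP [V wrote] [NP [NP [Det the] [N grammar]] [Conj or] [NP [Det the] [AP [Adj young] [AP [Adj young] [AP [Adj angry]]]] [N photograph]]]]]
The span 'young angry' is the AP node built by AP → Adj AP.
Its mother is the AP built by AP → Adj AP.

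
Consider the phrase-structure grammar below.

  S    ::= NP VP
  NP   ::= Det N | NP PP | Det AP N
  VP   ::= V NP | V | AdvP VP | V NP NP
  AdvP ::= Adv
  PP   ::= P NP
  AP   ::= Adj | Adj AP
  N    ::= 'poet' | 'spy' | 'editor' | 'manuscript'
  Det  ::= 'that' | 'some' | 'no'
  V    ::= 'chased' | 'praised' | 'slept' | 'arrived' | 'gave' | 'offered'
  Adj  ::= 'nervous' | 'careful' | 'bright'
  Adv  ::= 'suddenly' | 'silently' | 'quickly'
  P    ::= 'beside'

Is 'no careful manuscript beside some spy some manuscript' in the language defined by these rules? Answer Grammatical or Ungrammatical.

For S → NP VP, every NP-prefix leaves a non-VP remainder: after 'no careful manuscript' the remainder is not a VP; after 'no careful manuscript beside some spy' the remainder is not a VP.

Ungrammatical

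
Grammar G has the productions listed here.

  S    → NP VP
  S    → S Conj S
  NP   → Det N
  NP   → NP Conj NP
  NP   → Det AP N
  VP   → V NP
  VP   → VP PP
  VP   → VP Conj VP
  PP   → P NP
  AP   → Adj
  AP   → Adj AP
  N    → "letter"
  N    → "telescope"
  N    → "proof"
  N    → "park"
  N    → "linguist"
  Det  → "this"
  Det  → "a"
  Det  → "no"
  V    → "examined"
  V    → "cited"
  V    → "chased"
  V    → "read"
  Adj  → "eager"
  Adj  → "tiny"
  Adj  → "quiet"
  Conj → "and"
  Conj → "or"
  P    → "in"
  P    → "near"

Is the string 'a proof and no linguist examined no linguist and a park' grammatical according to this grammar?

S
  NP
    NP
      Det: a
      N: proof
    Conj: and
    NP
      Det: no
      N: linguist
  VP
    V: examined
    NP
      NP
        Det: no
        N: linguist
      Conj: and
      NP
        Det: a
        N: park
Every word is introduced by a lexical rule and the phrasal rules combine the resulting categories into a single S.

Grammatical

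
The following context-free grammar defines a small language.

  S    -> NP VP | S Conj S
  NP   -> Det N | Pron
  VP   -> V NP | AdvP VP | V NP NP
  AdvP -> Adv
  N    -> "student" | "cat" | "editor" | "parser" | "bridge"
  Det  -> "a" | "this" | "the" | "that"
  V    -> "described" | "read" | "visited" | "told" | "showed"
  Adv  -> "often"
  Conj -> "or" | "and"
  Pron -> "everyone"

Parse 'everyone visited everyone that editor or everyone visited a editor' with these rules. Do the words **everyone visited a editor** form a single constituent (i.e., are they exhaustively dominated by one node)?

[S [S [NP [Pron everyone]] [VP [V visited] [NP [Pron everyone]] [NP [Det that] [N editor]]]] [Conj or] [S [NP [Pron everyone]] [VP [V visited] [NP [Det a] [N editor]]]]]
The words 'everyone visited a editor' are exhaustively dominated by a single S node (built by S → NP VP), so they form a constituent.

Yes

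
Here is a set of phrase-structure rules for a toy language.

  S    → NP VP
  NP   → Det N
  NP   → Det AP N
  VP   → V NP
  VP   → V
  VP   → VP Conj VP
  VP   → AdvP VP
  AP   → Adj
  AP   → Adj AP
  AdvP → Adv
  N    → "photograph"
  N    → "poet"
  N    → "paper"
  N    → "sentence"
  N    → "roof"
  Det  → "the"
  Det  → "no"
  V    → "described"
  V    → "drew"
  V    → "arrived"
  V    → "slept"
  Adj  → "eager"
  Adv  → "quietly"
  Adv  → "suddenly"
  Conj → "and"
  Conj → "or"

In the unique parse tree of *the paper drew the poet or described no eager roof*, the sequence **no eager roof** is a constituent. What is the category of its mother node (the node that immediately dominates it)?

[S [NP [Det the] [N paper]] [VP [VP [V drew] [NP [Det the] [N poet]]] [Conj or] [VP [V described] [NP [Det no] [AP [Adj eager]] [N roof]]]]]
The span 'no eager roof' is the NP node built by NP → Det AP N.
Its mother is the VP built by VP → V NP.

VP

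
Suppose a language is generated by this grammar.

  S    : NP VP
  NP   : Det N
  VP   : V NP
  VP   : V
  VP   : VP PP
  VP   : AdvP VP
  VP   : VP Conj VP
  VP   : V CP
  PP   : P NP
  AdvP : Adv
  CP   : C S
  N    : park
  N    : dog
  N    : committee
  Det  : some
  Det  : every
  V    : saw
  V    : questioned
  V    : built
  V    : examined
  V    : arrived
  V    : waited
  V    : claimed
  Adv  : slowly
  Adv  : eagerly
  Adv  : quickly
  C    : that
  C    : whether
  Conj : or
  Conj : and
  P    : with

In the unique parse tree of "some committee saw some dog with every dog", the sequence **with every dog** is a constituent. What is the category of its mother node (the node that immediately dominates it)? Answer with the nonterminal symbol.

VP

[S [NP [Det some] [N committee]] [VP [VP [V saw] [NP [Det some] [N dog]]] [PP [P with] [NP [Det every] [N dog]]]]]
The span 'with every dog' is the PP node built by PP → P NP.
Its mother is the VP built by VP → VP PP.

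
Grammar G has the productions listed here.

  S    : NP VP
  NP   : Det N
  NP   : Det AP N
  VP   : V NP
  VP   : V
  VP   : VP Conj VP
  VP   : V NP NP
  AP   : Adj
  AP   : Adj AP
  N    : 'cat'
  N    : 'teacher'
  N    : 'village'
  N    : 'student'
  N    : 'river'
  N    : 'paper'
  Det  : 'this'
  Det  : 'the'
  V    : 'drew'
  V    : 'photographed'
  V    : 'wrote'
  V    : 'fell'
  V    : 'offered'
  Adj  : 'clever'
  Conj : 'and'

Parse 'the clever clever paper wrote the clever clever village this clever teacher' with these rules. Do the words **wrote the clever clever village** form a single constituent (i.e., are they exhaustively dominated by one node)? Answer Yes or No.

No

[S [NP [Det the] [AP [Adj clever] [AP [Adj clever]]] [N paper]] [VP [V wrote] [NP [Det the] [AP [Adj clever] [AP [Adj clever]]] [N village]] [NP [Det this] [AP [Adj clever]] [N teacher]]]]
The smallest constituent containing 'wrote the clever clever village' is the VP spanning 'wrote the clever clever village this clever teacher'; no single node in the tree dominates exactly the given words.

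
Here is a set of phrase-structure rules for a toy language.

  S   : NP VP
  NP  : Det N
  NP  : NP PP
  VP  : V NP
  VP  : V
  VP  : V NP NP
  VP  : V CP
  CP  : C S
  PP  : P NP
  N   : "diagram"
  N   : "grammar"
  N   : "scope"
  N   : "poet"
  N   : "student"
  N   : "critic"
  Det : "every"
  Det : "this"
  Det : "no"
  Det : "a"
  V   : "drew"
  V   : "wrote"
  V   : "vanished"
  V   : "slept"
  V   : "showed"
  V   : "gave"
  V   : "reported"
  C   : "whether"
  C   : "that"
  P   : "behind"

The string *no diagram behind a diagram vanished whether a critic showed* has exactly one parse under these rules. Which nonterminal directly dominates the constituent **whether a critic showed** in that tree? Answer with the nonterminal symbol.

VP

[S [NP [NP [Det no] [N diagram]] [PP [P behind] [NP [Det a] [N diagram]]]] [VP [V vanished] [CP [C whether] [S [NP [Det a] [N critic]] [VP [V showed]]]]]]
The span 'whether a critic showed' is the CP node built by CP → C S.
Its mother is the VP built by VP → V CP.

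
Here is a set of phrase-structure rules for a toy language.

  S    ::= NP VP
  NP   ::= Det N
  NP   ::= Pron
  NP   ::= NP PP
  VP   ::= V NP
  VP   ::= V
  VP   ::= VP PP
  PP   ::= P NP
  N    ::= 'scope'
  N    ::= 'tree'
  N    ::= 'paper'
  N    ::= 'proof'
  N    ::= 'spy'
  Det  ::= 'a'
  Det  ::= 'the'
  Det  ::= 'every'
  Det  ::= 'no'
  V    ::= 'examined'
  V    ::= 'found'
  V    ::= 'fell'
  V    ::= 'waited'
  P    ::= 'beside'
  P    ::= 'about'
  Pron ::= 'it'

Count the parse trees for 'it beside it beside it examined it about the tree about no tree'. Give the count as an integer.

Two of the 10 distinct bracketings:
[S [NP [NP [Pron it]] [PP [P beside] [NP [NP [Pron it]] [PP [P beside] [NP [Pron it]]]]]] [VP [V examined] [NP [NP [Pron it]] [PP [P about] [NP [NP [Det the] [N tree]] [PP [P about] [NP [Det no] [N tree]]]]]]]]
[S [NP [NP [Pron it]] [PP [P beside] [NP [NP [Pron it]] [PP [P beside] [NP [Pron it]]]]]] [VP [V examined] [NP [NP [NP [Pron it]] [PP [P about] [NP [Det the] [N tree]]]] [PP [P about] [NP [Det no] [N tree]]]]]]
The trees differ in how a recursive rule is bracketed over the same span.

10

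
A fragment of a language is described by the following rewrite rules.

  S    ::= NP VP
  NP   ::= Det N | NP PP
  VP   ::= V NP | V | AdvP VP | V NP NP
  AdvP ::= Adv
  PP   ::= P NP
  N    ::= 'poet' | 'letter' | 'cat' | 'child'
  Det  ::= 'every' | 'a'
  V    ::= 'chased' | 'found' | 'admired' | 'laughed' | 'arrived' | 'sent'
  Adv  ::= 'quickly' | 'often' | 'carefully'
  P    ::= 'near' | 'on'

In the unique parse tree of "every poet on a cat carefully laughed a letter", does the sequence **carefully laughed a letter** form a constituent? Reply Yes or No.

[S [NP [NP [Det every] [N poet]] [PP [P on] [NP [Det a] [N cat]]]] [VP [AdvP [Adv carefully]] [VP [V laughed] [NP [Det a] [N letter]]]]]
The words 'carefully laughed a letter' are exhaustively dominated by a single VP node (built by VP → AdvP VP), so they form a constituent.

Yes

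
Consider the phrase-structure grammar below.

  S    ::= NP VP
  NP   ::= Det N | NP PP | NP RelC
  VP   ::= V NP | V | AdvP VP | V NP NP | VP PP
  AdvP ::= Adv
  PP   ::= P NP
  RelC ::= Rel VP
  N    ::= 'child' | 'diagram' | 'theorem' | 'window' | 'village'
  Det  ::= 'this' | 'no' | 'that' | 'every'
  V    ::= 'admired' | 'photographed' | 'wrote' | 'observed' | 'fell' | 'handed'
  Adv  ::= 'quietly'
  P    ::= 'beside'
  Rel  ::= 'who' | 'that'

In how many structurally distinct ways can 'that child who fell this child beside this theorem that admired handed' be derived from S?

Two of the 7 distinct bracketings:
[S [NP [NP [NP [Det that] [N child]] [RelC [Rel who] [VP [V fell] [NP [Det this] [N child]]]]] [PP [P beside] [NP [NP [Det this] [N theorem]] [RelC [Rel that] [VP [V admired]]]]]] [VP [V handed]]]
[S [NP [NP [Det that] [N child]] [RelC [Rel who] [VP [V fell] [NP [NP [Det this] [N child]] [PP [P beside] [NP [NP [Det this] [N theorem]] [RelC [Rel that] [VP [V admired]]]]]]]]] [VP [V handed]]]
The trees differ in how a recursive rule is bracketed over the same span.

7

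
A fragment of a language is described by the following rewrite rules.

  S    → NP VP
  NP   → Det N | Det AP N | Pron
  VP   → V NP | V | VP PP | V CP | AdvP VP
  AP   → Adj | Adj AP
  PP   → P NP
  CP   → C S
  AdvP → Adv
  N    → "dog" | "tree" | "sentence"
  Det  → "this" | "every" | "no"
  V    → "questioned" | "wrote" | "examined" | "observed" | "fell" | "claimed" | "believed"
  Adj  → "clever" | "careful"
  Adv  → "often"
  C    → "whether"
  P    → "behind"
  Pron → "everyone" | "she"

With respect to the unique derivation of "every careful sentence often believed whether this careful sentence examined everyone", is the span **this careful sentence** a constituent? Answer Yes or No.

Yes

[S [NP [Det every] [AP [Adj careful]] [N sentence]] [VP [AdvP [Adv often]] [VP [V believed] [CP [C whether] [S [NP [Det this] [AP [Adj careful]] [N sentence]] [VP [V examined] [NP [Pron everyone]]]]]]]]
The words 'this careful sentence' are exhaustively dominated by a single NP node (built by NP → Det AP N), so they form a constituent.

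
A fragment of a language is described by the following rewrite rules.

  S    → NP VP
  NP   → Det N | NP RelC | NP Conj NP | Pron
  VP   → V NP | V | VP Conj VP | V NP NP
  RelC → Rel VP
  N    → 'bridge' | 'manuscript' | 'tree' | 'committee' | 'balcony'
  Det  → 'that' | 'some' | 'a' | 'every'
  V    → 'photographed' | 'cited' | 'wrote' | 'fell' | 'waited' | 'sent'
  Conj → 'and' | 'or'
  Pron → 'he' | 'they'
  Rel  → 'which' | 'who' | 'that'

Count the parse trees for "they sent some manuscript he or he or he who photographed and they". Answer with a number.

Two of the 9 distinct bracketings:
[S [NP [Pron they]] [VP [V sent] [NP [Det some] [N manuscript]] [NP [NP [Pron he]] [Conj or] [NP [NP [Pron he]] [Conj or] [NP [NP [NP [Pron he]] [RelC [Rel who] [VP [V photographed]]]] [Conj and] [NP [Pron they]]]]]]]
[S [NP [Pron they]] [VP [V sent] [NP [Det some] [N manuscript]] [NP [NP [Pron he]] [Conj or] [NP [NP [NP [NP [Pron he]] [Conj or] [NP [Pron he]]] [RelC [Rel who] [VP [V photographed]]]] [Conj and] [NP [Pron they]]]]]]
The trees differ in how a recursive rule is bracketed over the same span.

9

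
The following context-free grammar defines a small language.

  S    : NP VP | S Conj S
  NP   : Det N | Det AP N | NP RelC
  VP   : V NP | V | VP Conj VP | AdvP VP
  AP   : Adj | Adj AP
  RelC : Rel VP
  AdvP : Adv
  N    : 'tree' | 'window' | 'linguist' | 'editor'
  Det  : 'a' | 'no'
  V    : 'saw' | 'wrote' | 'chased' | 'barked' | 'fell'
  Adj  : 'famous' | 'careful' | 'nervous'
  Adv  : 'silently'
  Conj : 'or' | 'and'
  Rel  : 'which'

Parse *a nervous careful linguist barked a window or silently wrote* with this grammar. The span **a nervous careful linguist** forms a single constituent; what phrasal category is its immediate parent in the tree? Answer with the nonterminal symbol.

S

S
  NP
    Det: a
    AP
      Adj: nervous
      AP
        Adj: careful
    N: linguist
  VP
    VP
      V: barked
      NP
        Det: a
        N: window
    Conj: or
    VP
      AdvP
        Adv: silently
      VP
        V: wrote
The span 'a nervous careful linguist' is the NP node built by NP → Det AP N.
Its mother is the S built by S → NP VP.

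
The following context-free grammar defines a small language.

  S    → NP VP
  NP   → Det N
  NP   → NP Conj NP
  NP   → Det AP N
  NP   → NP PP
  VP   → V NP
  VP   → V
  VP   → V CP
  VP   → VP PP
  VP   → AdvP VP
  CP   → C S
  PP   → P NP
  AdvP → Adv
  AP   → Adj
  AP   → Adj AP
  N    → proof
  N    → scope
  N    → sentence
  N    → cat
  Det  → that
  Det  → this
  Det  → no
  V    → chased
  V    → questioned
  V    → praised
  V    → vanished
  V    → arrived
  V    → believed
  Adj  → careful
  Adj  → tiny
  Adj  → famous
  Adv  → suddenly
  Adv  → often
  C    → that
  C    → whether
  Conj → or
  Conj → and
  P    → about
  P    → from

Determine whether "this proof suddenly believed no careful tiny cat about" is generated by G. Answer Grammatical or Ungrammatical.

Ungrammatical

For S → NP VP, the only prefix that parses as NP is 'this proof', but the remainder 'suddenly believed no careful tiny cat about' is not a VP under these rules.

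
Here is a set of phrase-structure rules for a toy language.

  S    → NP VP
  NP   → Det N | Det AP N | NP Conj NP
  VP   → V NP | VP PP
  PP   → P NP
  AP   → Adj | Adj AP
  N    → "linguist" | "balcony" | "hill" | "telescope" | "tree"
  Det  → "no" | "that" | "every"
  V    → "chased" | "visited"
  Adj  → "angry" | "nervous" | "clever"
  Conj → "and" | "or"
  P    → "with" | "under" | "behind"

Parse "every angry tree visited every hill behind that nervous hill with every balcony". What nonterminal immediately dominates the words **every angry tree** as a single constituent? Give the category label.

NP

S
  NP
    Det: every
    AP
      Adj: angry
    N: tree
  VP
    VP
      VP
        V: visited
        NP
          Det: every
          N: hill
      PP
        P: behind
        NP
          Det: that
          AP
            Adj: nervous
          N: hill
    PP
      P: with
      NP
        Det: every
        N: balcony
The span 'every angry tree' is the NP node built by NP → Det AP N.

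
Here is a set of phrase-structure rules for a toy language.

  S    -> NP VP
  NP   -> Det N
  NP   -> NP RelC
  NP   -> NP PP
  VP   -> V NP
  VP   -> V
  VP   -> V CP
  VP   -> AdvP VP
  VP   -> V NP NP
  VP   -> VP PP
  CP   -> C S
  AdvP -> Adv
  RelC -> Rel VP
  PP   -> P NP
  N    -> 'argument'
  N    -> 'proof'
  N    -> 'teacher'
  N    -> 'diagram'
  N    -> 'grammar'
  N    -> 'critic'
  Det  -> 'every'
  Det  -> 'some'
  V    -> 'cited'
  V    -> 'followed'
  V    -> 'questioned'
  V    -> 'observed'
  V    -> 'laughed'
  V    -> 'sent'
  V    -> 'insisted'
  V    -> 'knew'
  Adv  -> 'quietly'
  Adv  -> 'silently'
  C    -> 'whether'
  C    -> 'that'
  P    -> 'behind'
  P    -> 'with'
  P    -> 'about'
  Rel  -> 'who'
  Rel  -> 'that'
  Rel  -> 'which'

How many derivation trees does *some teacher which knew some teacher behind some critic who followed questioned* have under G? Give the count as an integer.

7

Two of the 7 distinct bracketings:
[S [NP [NP [Det some] [N teacher]] [RelC [Rel which] [VP [V knew] [NP [NP [NP [Det some] [N teacher]] [PP [P behind] [NP [Det some] [N critic]]]] [RelC [Rel who] [VP [V followed]]]]]]] [VP [V questioned]]]
[S [NP [NP [Det some] [N teacher]] [RelC [Rel which] [VP [V knew] [NP [NP [Det some] [N teacher]] [PP [P behind] [NP [NP [Det some] [N critic]] [RelC [Rel who] [VP [V followed]]]]]]]]] [VP [V questioned]]]
The trees differ in how a recursive rule is bracketed over the same span.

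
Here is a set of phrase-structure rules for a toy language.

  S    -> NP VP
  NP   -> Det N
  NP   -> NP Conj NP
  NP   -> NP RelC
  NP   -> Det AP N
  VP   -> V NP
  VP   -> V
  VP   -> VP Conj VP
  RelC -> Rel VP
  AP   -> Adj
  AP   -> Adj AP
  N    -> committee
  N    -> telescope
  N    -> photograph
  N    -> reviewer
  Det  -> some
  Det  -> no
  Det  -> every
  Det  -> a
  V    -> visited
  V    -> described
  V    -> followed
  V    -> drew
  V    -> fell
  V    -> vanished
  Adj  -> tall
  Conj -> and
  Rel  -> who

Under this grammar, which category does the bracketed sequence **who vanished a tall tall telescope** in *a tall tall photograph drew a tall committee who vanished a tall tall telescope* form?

S
  NP
    Det: a
    AP
      Adj: tall
      AP
        Adj: tall
    N: photograph
  VP
    V: drew
    NP
      NP
        Det: a
        AP
          Adj: tall
        N: committee
      RelC
        Rel: who
        VP
          V: vanished
          NP
            Det: a
            AP
              Adj: tall
              AP
                Adj: tall
            N: telescope
The span 'who vanished a tall tall telescope' is the RelC node built by RelC → Rel VP.

RelC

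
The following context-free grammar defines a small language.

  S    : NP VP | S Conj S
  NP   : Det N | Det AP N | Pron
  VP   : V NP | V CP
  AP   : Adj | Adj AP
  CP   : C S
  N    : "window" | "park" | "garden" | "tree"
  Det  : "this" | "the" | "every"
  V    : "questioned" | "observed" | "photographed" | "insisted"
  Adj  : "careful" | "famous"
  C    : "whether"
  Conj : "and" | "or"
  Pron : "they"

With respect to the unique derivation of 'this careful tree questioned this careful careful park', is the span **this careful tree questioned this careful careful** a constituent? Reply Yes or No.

No

[S [NP [Det this] [AP [Adj careful]] [N tree]] [VP [V questioned] [NP [Det this] [AP [Adj careful] [AP [Adj careful]]] [N park]]]]
The smallest constituent containing 'this careful tree questioned this careful careful' is the S spanning 'this careful tree questioned this careful careful park'; no single node in the tree dominates exactly the given words.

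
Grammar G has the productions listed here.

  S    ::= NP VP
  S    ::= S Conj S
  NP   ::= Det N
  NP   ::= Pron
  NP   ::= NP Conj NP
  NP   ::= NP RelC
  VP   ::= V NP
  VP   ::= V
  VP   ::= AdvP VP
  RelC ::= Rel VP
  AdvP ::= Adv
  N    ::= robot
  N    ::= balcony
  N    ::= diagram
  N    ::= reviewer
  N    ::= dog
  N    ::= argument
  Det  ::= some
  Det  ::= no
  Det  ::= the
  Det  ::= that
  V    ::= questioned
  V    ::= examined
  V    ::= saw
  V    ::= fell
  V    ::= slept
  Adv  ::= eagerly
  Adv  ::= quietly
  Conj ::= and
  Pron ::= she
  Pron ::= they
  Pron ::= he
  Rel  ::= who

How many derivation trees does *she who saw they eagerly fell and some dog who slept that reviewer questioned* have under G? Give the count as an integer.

[S [S [NP [NP [Pron she]] [RelC [Rel who] [VP [V saw] [NP [Pron they]]]]] [VP [AdvP [Adv eagerly]] [VP [V fell]]]] [Conj and] [S [NP [NP [Det some] [N dog]] [RelC [Rel who] [VP [V slept] [NP [Det that] [N reviewer]]]]] [VP [V questioned]]]]
No rule offers an alternative attachment or grouping for any span, so this is the only derivation.

1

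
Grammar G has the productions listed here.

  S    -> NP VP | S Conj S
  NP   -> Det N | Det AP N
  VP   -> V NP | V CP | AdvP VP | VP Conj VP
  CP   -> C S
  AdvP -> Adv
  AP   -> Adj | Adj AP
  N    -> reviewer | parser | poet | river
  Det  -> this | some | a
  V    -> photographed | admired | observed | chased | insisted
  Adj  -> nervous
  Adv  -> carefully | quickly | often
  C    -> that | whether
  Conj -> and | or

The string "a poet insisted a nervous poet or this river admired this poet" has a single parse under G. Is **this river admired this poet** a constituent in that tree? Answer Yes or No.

[S [S [NP [Det a] [N poet]] [VP [V insisted] [NP [Det a] [AP [Adj nervous]] [N poet]]]] [Conj or] [S [NP [Det this] [N river]] [VP [V admired] [NP [Det this] [N poet]]]]]
The words 'this river admired this poet' are exhaustively dominated by a single S node (built by S → NP VP), so they form a constituent.

Yes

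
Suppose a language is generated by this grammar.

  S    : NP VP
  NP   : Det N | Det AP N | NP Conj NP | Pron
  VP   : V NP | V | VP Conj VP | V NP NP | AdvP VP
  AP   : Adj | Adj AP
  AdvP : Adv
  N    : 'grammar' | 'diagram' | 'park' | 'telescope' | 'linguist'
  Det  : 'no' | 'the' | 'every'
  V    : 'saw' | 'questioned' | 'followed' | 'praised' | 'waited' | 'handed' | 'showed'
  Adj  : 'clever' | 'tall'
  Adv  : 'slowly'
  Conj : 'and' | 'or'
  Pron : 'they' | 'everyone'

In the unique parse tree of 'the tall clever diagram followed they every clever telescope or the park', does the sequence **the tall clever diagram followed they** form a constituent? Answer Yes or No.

No

[S [NP [Det the] [AP [Adj tall] [AP [Adj clever]]] [N diagram]] [VP [V followed] [NP [Pron they]] [NP [NP [Det every] [AP [Adj clever]] [N telescope]] [Conj or] [NP [Det the] [N park]]]]]
The smallest constituent containing 'the tall clever diagram followed they' is the S spanning 'the tall clever diagram followed they every clever telescope or the park'; no single node in the tree dominates exactly the given words.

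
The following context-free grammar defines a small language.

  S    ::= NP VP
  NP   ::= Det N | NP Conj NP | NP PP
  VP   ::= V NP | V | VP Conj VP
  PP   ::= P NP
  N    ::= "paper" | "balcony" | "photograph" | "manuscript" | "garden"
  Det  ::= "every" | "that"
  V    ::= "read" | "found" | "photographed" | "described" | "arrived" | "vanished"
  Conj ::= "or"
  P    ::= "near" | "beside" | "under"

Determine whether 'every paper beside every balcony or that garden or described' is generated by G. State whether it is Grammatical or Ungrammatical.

Ungrammatical

For S → NP VP, every NP-prefix leaves a non-VP remainder: after 'every paper' the remainder is not a VP; after 'every paper beside every balcony' the remainder is not a VP; after 'every paper beside every balcony or that garden' the remainder is not a VP.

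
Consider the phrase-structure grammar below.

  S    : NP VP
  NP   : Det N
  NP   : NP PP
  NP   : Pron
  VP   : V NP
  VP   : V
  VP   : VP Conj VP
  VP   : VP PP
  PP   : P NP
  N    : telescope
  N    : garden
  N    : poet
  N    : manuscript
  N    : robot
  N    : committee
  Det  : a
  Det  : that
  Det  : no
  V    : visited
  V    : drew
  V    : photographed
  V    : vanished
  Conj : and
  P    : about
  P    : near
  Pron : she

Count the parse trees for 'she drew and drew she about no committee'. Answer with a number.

3

Two of the 3 distinct bracketings:
[S [NP [Pron she]] [VP [VP [V drew]] [Conj and] [VP [V drew] [NP [NP [Pron she]] [PP [P about] [NP [Det no] [N committee]]]]]]]
[S [NP [Pron she]] [VP [VP [V drew]] [Conj and] [VP [VP [V drew] [NP [Pron she]]] [PP [P about] [NP [Det no] [N committee]]]]]]
The difference turns on whether NP → NP PP is used at the relevant span, versus an alternative expansion of NP.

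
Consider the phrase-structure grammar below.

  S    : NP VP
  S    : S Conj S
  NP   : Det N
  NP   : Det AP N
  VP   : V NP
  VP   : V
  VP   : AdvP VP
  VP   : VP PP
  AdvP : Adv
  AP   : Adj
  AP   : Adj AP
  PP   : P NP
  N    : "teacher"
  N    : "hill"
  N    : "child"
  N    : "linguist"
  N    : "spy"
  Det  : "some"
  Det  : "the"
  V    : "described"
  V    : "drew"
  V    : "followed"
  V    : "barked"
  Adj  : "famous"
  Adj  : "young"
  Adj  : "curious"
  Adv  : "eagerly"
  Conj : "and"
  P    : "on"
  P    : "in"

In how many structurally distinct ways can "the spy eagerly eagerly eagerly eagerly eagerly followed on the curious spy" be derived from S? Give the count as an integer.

6

Two of the 6 distinct bracketings:
[S [NP [Det the] [N spy]] [VP [AdvP [Adv eagerly]] [VP [AdvP [Adv eagerly]] [VP [AdvP [Adv eagerly]] [VP [AdvP [Adv eagerly]] [VP [AdvP [Adv eagerly]] [VP [VP [V followed]] [PP [P on] [NP [Det the] [AP [Adj curious]] [N spy]]]]]]]]]]
[S [NP [Det the] [N spy]] [VP [AdvP [Adv eagerly]] [VP [AdvP [Adv eagerly]] [VP [AdvP [Adv eagerly]] [VP [AdvP [Adv eagerly]] [VP [VP [AdvP [Adv eagerly]] [VP [V followed]]] [PP [P on] [NP [Det the] [AP [Adj curious]] [N spy]]]]]]]]]
The trees differ in how a recursive rule is bracketed over the same span.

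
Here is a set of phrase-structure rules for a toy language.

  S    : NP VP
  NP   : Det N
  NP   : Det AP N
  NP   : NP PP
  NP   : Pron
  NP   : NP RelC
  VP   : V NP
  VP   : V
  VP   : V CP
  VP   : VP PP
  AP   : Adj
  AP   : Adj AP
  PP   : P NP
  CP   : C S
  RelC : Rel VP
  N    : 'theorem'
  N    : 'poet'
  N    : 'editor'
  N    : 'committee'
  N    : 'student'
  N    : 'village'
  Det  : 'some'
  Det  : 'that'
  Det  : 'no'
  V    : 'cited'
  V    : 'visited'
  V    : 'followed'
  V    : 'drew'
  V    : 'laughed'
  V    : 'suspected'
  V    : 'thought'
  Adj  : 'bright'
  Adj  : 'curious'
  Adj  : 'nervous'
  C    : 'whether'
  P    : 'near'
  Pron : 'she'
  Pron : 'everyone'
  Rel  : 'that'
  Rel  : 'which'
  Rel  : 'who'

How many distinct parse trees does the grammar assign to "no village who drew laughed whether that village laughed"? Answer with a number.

1

[S [NP [NP [Det no] [N village]] [RelC [Rel who] [VP [V drew]]]] [VP [V laughed] [CP [C whether] [S [NP [Det that] [N village]] [VP [V laughed]]]]]]
No rule offers an alternative attachment or grouping for any span, so this is the only derivation.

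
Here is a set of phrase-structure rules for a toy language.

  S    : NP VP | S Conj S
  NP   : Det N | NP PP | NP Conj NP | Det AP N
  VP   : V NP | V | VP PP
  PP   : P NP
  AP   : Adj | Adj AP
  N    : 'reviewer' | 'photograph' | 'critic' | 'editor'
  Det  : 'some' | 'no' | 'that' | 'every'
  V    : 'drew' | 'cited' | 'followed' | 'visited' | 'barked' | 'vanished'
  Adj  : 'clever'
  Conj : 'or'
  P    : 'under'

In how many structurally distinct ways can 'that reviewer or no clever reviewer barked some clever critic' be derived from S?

[S [NP [NP [Det that] [N reviewer]] [Conj or] [NP [Det no] [AP [Adj clever]] [N reviewer]]] [VP [V barked] [NP [Det some] [AP [Adj clever]] [N critic]]]]
No rule offers an alternative attachment or grouping for any span, so this is the only derivation.

1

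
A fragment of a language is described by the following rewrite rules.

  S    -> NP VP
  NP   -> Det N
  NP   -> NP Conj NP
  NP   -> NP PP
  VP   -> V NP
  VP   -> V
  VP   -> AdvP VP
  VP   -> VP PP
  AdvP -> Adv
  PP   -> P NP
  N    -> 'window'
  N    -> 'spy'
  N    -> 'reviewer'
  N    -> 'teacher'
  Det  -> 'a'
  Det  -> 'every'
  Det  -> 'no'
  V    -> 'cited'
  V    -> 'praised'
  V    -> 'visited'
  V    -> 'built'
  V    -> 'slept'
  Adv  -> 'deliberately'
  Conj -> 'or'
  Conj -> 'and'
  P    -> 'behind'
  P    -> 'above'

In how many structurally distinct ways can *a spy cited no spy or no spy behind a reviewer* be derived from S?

Two of the 3 distinct bracketings:
[S [NP [Det a] [N spy]] [VP [V cited] [NP [NP [Det no] [N spy]] [Conj or] [NP [NP [Det no] [N spy]] [PP [P behind] [NP [Det a] [N reviewer]]]]]]]
[S [NP [Det a] [N spy]] [VP [V cited] [NP [NP [NP [Det no] [N spy]] [Conj or] [NP [Det no] [N spy]]] [PP [P behind] [NP [Det a] [N reviewer]]]]]]
The trees differ in how a recursive rule is bracketed over the same span.

3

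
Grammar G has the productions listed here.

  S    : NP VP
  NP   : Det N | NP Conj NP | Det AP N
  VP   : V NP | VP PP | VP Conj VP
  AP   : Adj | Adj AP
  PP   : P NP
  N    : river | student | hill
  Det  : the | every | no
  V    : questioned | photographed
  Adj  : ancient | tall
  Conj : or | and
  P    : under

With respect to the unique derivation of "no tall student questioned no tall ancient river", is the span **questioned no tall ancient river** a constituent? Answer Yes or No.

Yes

[S [NP [Det no] [AP [Adj tall]] [N student]] [VP [V questioned] [NP [Det no] [AP [Adj tall] [AP [Adj ancient]]] [N river]]]]
The words 'questioned no tall ancient river' are exhaustively dominated by a single VP node (built by VP → V NP), so they form a constituent.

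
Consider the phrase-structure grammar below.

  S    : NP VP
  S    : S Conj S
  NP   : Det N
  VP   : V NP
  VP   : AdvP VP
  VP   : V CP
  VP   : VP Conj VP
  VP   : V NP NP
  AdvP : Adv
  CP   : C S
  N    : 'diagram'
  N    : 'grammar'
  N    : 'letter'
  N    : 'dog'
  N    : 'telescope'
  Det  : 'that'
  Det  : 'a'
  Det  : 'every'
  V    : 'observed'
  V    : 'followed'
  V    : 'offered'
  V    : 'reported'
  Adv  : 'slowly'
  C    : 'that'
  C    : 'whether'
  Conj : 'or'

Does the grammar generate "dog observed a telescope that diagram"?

Ungrammatical

For S → NP VP, no prefix of the string parses as an NP. The alternative S rule S → S Conj S likewise has no satisfying split.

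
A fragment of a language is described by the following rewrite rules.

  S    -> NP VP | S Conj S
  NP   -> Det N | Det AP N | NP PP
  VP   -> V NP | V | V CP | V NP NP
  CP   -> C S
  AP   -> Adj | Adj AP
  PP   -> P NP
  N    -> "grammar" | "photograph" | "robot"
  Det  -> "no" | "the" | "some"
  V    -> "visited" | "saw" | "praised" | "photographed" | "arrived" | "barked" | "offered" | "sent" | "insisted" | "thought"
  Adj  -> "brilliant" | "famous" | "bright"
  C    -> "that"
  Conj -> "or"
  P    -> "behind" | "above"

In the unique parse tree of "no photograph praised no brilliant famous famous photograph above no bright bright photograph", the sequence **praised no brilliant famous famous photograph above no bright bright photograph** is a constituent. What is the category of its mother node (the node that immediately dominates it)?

S
  NP
    Det: no
    N: photograph
  VP
    V: praised
    NP
      NP
        Det: no
        AP
          Adj: brilliant
          AP
            Adj: famous
            AP
              Adj: famous
        N: photograph
      PP
        P: above
        NP
          Det: no
          AP
            Adj: bright
            AP
              Adj: bright
          N: photograph
The span 'praised no brilliant famous famous photograph above no bright bright photograph' is the VP node built by VP → V NP.
Its mother is the S built by S → NP VP.

S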